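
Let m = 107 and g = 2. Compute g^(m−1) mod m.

2^1 ≡ 2 (mod 107)
2^2 ≡ 2^2 = 4 ≡ 4 (mod 107)
2^4 ≡ 4^2 = 16 ≡ 16 (mod 107)
2^8 ≡ 16^2 = 256 ≡ 42 (mod 107)
2^16 ≡ 42^2 = 1764 ≡ 52 (mod 107)
2^32 ≡ 52^2 = 2704 ≡ 29 (mod 107)
2^64 ≡ 29^2 = 841 ≡ 92 (mod 107)
106 = 64 + 32 + 8 + 2 in binary powers of 2.
So 2^106 ≡ 92 · 29 · 42 · 4 ≡ 1 (mod 107).
Since the result is 1, base 2 gives no evidence that 107 is composite.

1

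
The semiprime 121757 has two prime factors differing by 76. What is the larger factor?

389

Since p = q + 76, we have 121757 = q(q + 76), so q² + 76q − 121757 = 0.
Discriminant: 76² + 4·121757 = 5776 + 487028 = 492804; √492804 = 702.
q = (−76 + 702)/2 = 313, and p = q + 76 = 389.
Check: 313 · 389 = 121757.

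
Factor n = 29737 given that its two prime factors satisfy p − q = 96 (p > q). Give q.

Since p = q + 96, we have 29737 = q(q + 96), so q² + 96q − 29737 = 0.
Discriminant: 96² + 4·29737 = 9216 + 118948 = 128164; √128164 = 358.
q = (−96 + 358)/2 = 131, and p = q + 96 = 227.
Check: 131 · 227 = 29737.

131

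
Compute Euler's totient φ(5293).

Factor: 5293 = 67 · 79.
φ(5293) = (67−1) · (79−1) = 66 · 78 = 5148.

5148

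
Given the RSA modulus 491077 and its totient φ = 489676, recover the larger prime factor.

φ(n) = (p−1)(q−1) = n − (p+q) + 1, so p + q = 491077 − 489676 + 1 = 1402.
p and q are the roots of t² − 1402t + 491077 = 0.
Discriminant: 1402² − 4·491077 = 1965604 − 1964308 = 1296; √1296 = 36.
q = (1402 − 36)/2 = 683, p = (1402 + 36)/2 = 719.
Check: 683 · 719 = 491077.

719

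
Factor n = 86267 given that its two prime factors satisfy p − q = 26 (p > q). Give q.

Since p = q + 26, we have 86267 = q(q + 26), so q² + 26q − 86267 = 0.
Discriminant: 26² + 4·86267 = 676 + 345068 = 345744; √345744 = 588.
q = (−26 + 588)/2 = 281, and p = q + 26 = 307.
Check: 281 · 307 = 86267.

281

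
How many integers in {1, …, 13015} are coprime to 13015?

Factor: 13015 = 5 · 19 · 137.
φ(13015) = (5−1) · (19−1) · (137−1) = 4 · 18 · 136 = 9792.

9792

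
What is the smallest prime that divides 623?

623 is odd.
Digit sum 11, not divisible by 3.
Ends in 3: not divisible by 5.
7: 623 = 7·89

7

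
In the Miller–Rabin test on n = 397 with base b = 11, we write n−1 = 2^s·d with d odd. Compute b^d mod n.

1

397 − 1 = 396 = 2^2 · 99, so d = 99.
11^1 ≡ 11 (mod 397)
11^2 ≡ 11^2 = 121 ≡ 121 (mod 397)
11^4 ≡ 121^2 = 14641 ≡ 349 (mod 397)
11^8 ≡ 349^2 = 121801 ≡ 319 (mod 397)
11^16 ≡ 319^2 = 101761 ≡ 129 (mod 397)
11^32 ≡ 129^2 = 16641 ≡ 364 (mod 397)
11^64 ≡ 364^2 = 132496 ≡ 295 (mod 397)
99 = 64 + 32 + 2 + 1 in binary powers of 2.
So 11^99 ≡ 295 · 364 · 121 · 11 ≡ 1 (mod 397).
Since 11^d ≡ 1 (mod 397), base 11 does not prove 397 composite.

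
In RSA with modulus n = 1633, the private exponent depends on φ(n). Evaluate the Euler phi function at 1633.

Factor: 1633 = 23 · 71.
φ(1633) = (23−1) · (71−1) = 22 · 70 = 1540.

1540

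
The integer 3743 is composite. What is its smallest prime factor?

3743 is odd.
Digit sum 17, not divisible by 3.
Ends in 3: not divisible by 5.
7: 3743 = 7·534 + 5
11: 3743 = 11·340 + 3
13: 3743 = 13·287 + 12
17: 3743 = 17·220 + 3
19: 3743 = 19·197

19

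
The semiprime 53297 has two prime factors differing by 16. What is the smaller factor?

223

Since p = q + 16, we have 53297 = q(q + 16), so q² + 16q − 53297 = 0.
Discriminant: 16² + 4·53297 = 256 + 213188 = 213444; √213444 = 462.
q = (−16 + 462)/2 = 223, and p = q + 16 = 239.
Check: 223 · 239 = 53297.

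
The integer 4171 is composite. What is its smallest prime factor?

4171 is odd.
Digit sum 13, not divisible by 3.
Ends in 1: not divisible by 5.
7: 4171 = 7·595 + 6
11: 4171 = 11·379 + 2
13: 4171 = 13·320 + 11
17: 4171 = 17·245 + 6
19: 4171 = 19·219 + 10
23: 4171 = 23·181 + 8
29: 4171 = 29·143 + 24
31: 4171 = 31·134 + 17
37: 4171 = 37·112 + 27
41: 4171 = 41·101 + 30
43: 4171 = 43·97

43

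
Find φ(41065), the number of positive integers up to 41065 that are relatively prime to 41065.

Factor: 41065 = 5 · 43 · 191.
φ(41065) = (5−1) · (43−1) · (191−1) = 4 · 42 · 190 = 31920.

31920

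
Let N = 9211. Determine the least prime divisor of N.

9211 is odd.
Digit sum 13, not divisible by 3.
Ends in 1: not divisible by 5.
7: 9211 = 7·1315 + 6
11: 9211 = 11·837 + 4
13: 9211 = 13·708 + 7
17: 9211 = 17·541 + 14
19: 9211 = 19·484 + 15
23: 9211 = 23·400 + 11
29: 9211 = 29·317 + 18
31: 9211 = 31·297 + 4
37: 9211 = 37·248 + 35
41: 9211 = 41·224 + 27
43: 9211 = 43·214 + 9
47: 9211 = 47·195 + 46
53: 9211 = 53·173 + 42
59: 9211 = 59·156 + 7
61: 9211 = 61·151

61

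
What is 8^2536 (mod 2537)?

8^1 ≡ 8 (mod 2537)
8^2 ≡ 8^2 = 64 ≡ 64 (mod 2537)
8^4 ≡ 64^2 = 4096 ≡ 1559 (mod 2537)
8^8 ≡ 1559^2 = 2430481 ≡ 35 (mod 2537)
8^16 ≡ 35^2 = 1225 ≡ 1225 (mod 2537)
8^32 ≡ 1225^2 = 1500625 ≡ 1258 (mod 2537)
8^64 ≡ 1258^2 = 1582564 ≡ 2013 (mod 2537)
8^128 ≡ 2013^2 = 4052169 ≡ 580 (mod 2537)
8^256 ≡ 580^2 = 336400 ≡ 1516 (mod 2537)
8^512 ≡ 1516^2 = 2298256 ≡ 2271 (mod 2537)
8^1024 ≡ 2271^2 = 5157441 ≡ 2257 (mod 2537)
8^2048 ≡ 2257^2 = 5094049 ≡ 2290 (mod 2537)
2536 = 2048 + 256 + 128 + 64 + 32 + 8 in binary powers of 2.
So 8^2536 ≡ 2290 · 1516 · 580 · 2013 · 1258 · 35 ≡ 21 (mod 2537).
Since 21 ≠ 1, base 8 is a Fermat witness: 2537 is composite.

21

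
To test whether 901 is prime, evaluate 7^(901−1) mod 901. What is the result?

7^1 ≡ 7 (mod 901)
7^2 ≡ 7^2 = 49 ≡ 49 (mod 901)
7^4 ≡ 49^2 = 2401 ≡ 599 (mod 901)
7^8 ≡ 599^2 = 358801 ≡ 203 (mod 901)
7^16 ≡ 203^2 = 41209 ≡ 664 (mod 901)
7^32 ≡ 664^2 = 440896 ≡ 307 (mod 901)
7^64 ≡ 307^2 = 94249 ≡ 545 (mod 901)
7^128 ≡ 545^2 = 297025 ≡ 596 (mod 901)
7^256 ≡ 596^2 = 355216 ≡ 222 (mod 901)
7^512 ≡ 222^2 = 49284 ≡ 630 (mod 901)
900 = 512 + 256 + 128 + 4 in binary powers of 2.
So 7^900 ≡ 630 · 222 · 596 · 599 ≡ 293 (mod 901).
Since 293 ≠ 1, base 7 is a Fermat witness: 901 is composite.

293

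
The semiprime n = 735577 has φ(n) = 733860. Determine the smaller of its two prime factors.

φ(n) = (p−1)(q−1) = n − (p+q) + 1, so p + q = 735577 − 733860 + 1 = 1718.
p and q are the roots of t² − 1718t + 735577 = 0.
Discriminant: 1718² − 4·735577 = 2951524 − 2942308 = 9216; √9216 = 96.
q = (1718 − 96)/2 = 811, p = (1718 + 96)/2 = 907.
Check: 811 · 907 = 735577.

811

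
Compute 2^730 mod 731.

2^1 ≡ 2 (mod 731)
2^2 ≡ 2^2 = 4 ≡ 4 (mod 731)
2^4 ≡ 4^2 = 16 ≡ 16 (mod 731)
2^8 ≡ 16^2 = 256 ≡ 256 (mod 731)
2^16 ≡ 256^2 = 65536 ≡ 477 (mod 731)
2^32 ≡ 477^2 = 227529 ≡ 188 (mod 731)
2^64 ≡ 188^2 = 35344 ≡ 256 (mod 731)
2^128 ≡ 256^2 = 65536 ≡ 477 (mod 731)
2^256 ≡ 477^2 = 227529 ≡ 188 (mod 731)
2^512 ≡ 188^2 = 35344 ≡ 256 (mod 731)
730 = 512 + 128 + 64 + 16 + 8 + 2 in binary powers of 2.
So 2^730 ≡ 256 · 477 · 256 · 477 · 256 · 4 ≡ 4 (mod 731).
Since 4 ≠ 1, base 2 is a Fermat witness: 731 is composite.

4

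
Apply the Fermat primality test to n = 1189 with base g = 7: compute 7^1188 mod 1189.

45

7^1 ≡ 7 (mod 1189)
7^2 ≡ 7^2 = 49 ≡ 49 (mod 1189)
7^4 ≡ 49^2 = 2401 ≡ 23 (mod 1189)
7^8 ≡ 23^2 = 529 ≡ 529 (mod 1189)
7^16 ≡ 529^2 = 279841 ≡ 426 (mod 1189)
7^32 ≡ 426^2 = 181476 ≡ 748 (mod 1189)
7^64 ≡ 748^2 = 559504 ≡ 674 (mod 1189)
7^128 ≡ 674^2 = 454276 ≡ 78 (mod 1189)
7^256 ≡ 78^2 = 6084 ≡ 139 (mod 1189)
7^512 ≡ 139^2 = 19321 ≡ 297 (mod 1189)
7^1024 ≡ 297^2 = 88209 ≡ 223 (mod 1189)
1188 = 1024 + 128 + 32 + 4 in binary powers of 2.
So 7^1188 ≡ 223 · 78 · 748 · 23 ≡ 45 (mod 1189).
Since 45 ≠ 1, base 7 is a Fermat witness: 1189 is composite.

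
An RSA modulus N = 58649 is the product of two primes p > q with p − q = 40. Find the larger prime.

263

Since p = q + 40, we have 58649 = q(q + 40), so q² + 40q − 58649 = 0.
Discriminant: 40² + 4·58649 = 1600 + 234596 = 236196; √236196 = 486.
q = (−40 + 486)/2 = 223, and p = q + 40 = 263.
Check: 223 · 263 = 58649.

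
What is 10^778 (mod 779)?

10^1 ≡ 10 (mod 779)
10^2 ≡ 10^2 = 100 ≡ 100 (mod 779)
10^4 ≡ 100^2 = 10000 ≡ 652 (mod 779)
10^8 ≡ 652^2 = 425104 ≡ 549 (mod 779)
10^16 ≡ 549^2 = 301401 ≡ 707 (mod 779)
10^32 ≡ 707^2 = 499849 ≡ 510 (mod 779)
10^64 ≡ 510^2 = 260100 ≡ 693 (mod 779)
10^128 ≡ 693^2 = 480249 ≡ 385 (mod 779)
10^256 ≡ 385^2 = 148225 ≡ 215 (mod 779)
10^512 ≡ 215^2 = 46225 ≡ 264 (mod 779)
778 = 512 + 256 + 8 + 2 in binary powers of 2.
So 10^778 ≡ 264 · 215 · 549 · 100 ≡ 139 (mod 779).
Since 139 ≠ 1, base 10 is a Fermat witness: 779 is composite.

139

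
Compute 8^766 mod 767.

285

8^1 ≡ 8 (mod 767)
8^2 ≡ 8^2 = 64 ≡ 64 (mod 767)
8^4 ≡ 64^2 = 4096 ≡ 261 (mod 767)
8^8 ≡ 261^2 = 68121 ≡ 625 (mod 767)
8^16 ≡ 625^2 = 390625 ≡ 222 (mod 767)
8^32 ≡ 222^2 = 49284 ≡ 196 (mod 767)
8^64 ≡ 196^2 = 38416 ≡ 66 (mod 767)
8^128 ≡ 66^2 = 4356 ≡ 521 (mod 767)
8^256 ≡ 521^2 = 271441 ≡ 690 (mod 767)
8^512 ≡ 690^2 = 476100 ≡ 560 (mod 767)
766 = 512 + 128 + 64 + 32 + 16 + 8 + 4 + 2 in binary powers of 2.
So 8^766 ≡ 560 · 521 · 66 · 196 · 222 · 625 · 261 · 64 ≡ 285 (mod 767).
Since 285 ≠ 1, base 8 is a Fermat witness: 767 is composite.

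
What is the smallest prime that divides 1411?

17

1411 is odd.
Digit sum 7, not divisible by 3.
Ends in 1: not divisible by 5.
7: 1411 = 7·201 + 4
11: 1411 = 11·128 + 3
13: 1411 = 13·108 + 7
17: 1411 = 17·83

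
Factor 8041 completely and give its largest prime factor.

43

8041 = 11 · 731
731 = 17 · 43
43 is prime.
So 8041 = 11 · 17 · 43; the largest prime factor is 43.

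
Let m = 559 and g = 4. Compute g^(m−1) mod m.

508

4^1 ≡ 4 (mod 559)
4^2 ≡ 4^2 = 16 ≡ 16 (mod 559)
4^4 ≡ 16^2 = 256 ≡ 256 (mod 559)
4^8 ≡ 256^2 = 65536 ≡ 133 (mod 559)
4^16 ≡ 133^2 = 17689 ≡ 360 (mod 559)
4^32 ≡ 360^2 = 129600 ≡ 471 (mod 559)
4^64 ≡ 471^2 = 221841 ≡ 477 (mod 559)
4^128 ≡ 477^2 = 227529 ≡ 16 (mod 559)
4^256 ≡ 16^2 = 256 ≡ 256 (mod 559)
4^512 ≡ 256^2 = 65536 ≡ 133 (mod 559)
558 = 512 + 32 + 8 + 4 + 2 in binary powers of 2.
So 4^558 ≡ 133 · 471 · 133 · 256 · 16 ≡ 508 (mod 559).
Since 508 ≠ 1, base 4 is a Fermat witness: 559 is composite.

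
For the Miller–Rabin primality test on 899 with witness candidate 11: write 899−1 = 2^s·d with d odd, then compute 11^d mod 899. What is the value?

823

899 − 1 = 898 = 2^1 · 449, so d = 449.
11^1 ≡ 11 (mod 899)
11^2 ≡ 11^2 = 121 ≡ 121 (mod 899)
11^4 ≡ 121^2 = 14641 ≡ 257 (mod 899)
11^8 ≡ 257^2 = 66049 ≡ 422 (mod 899)
11^16 ≡ 422^2 = 178084 ≡ 82 (mod 899)
11^32 ≡ 82^2 = 6724 ≡ 431 (mod 899)
11^64 ≡ 431^2 = 185761 ≡ 567 (mod 899)
11^128 ≡ 567^2 = 321489 ≡ 546 (mod 899)
11^256 ≡ 546^2 = 298116 ≡ 547 (mod 899)
449 = 256 + 128 + 64 + 1 in binary powers of 2.
So 11^449 ≡ 547 · 546 · 567 · 11 ≡ 823 (mod 899).
Squaring chain: 823; never reaches −1, so base 11 is a Miller–Rabin witness that 899 is composite.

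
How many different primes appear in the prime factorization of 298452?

6

298452 = 2^2 · 74613
74613 = 3 · 24871
24871 = 7 · 3553
3553 = 11 · 323
323 = 17 · 19
298452 = 2^2 · 3 · 7 · 11 · 17 · 19, which has 6 distinct prime factors.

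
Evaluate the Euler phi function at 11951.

Factor: 11951 = 17 · 19 · 37.
φ(11951) = (17−1) · (19−1) · (37−1) = 16 · 18 · 36 = 10368.

10368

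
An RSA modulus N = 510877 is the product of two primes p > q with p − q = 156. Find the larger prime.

797

Since p = q + 156, we have 510877 = q(q + 156), so q² + 156q − 510877 = 0.
Discriminant: 156² + 4·510877 = 24336 + 2043508 = 2067844; √2067844 = 1438.
q = (−156 + 1438)/2 = 641, and p = q + 156 = 797.
Check: 641 · 797 = 510877.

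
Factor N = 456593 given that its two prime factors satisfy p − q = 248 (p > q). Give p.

811

Since p = q + 248, we have 456593 = q(q + 248), so q² + 248q − 456593 = 0.
Discriminant: 248² + 4·456593 = 61504 + 1826372 = 1887876; √1887876 = 1374.
q = (−248 + 1374)/2 = 563, and p = q + 248 = 811.
Check: 563 · 811 = 456593.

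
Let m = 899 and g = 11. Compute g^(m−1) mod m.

11^1 ≡ 11 (mod 899)
11^2 ≡ 11^2 = 121 ≡ 121 (mod 899)
11^4 ≡ 121^2 = 14641 ≡ 257 (mod 899)
11^8 ≡ 257^2 = 66049 ≡ 422 (mod 899)
11^16 ≡ 422^2 = 178084 ≡ 82 (mod 899)
11^32 ≡ 82^2 = 6724 ≡ 431 (mod 899)
11^64 ≡ 431^2 = 185761 ≡ 567 (mod 899)
11^128 ≡ 567^2 = 321489 ≡ 546 (mod 899)
11^256 ≡ 546^2 = 298116 ≡ 547 (mod 899)
11^512 ≡ 547^2 = 299209 ≡ 741 (mod 899)
898 = 512 + 256 + 128 + 2 in binary powers of 2.
So 11^898 ≡ 741 · 547 · 546 · 121 ≡ 382 (mod 899).
Since 382 ≠ 1, base 11 is a Fermat witness: 899 is composite.

382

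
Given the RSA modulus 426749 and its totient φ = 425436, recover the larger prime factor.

φ(n) = (p−1)(q−1) = n − (p+q) + 1, so p + q = 426749 − 425436 + 1 = 1314.
p and q are the roots of t² − 1314t + 426749 = 0.
Discriminant: 1314² − 4·426749 = 1726596 − 1706996 = 19600; √19600 = 140.
q = (1314 − 140)/2 = 587, p = (1314 + 140)/2 = 727.
Check: 587 · 727 = 426749.

727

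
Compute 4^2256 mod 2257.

1839

4^1 ≡ 4 (mod 2257)
4^2 ≡ 4^2 = 16 ≡ 16 (mod 2257)
4^4 ≡ 16^2 = 256 ≡ 256 (mod 2257)
4^8 ≡ 256^2 = 65536 ≡ 83 (mod 2257)
4^16 ≡ 83^2 = 6889 ≡ 118 (mod 2257)
4^32 ≡ 118^2 = 13924 ≡ 382 (mod 2257)
4^64 ≡ 382^2 = 145924 ≡ 1476 (mod 2257)
4^128 ≡ 1476^2 = 2178576 ≡ 571 (mod 2257)
4^256 ≡ 571^2 = 326041 ≡ 1033 (mod 2257)
4^512 ≡ 1033^2 = 1067089 ≡ 1785 (mod 2257)
4^1024 ≡ 1785^2 = 3186225 ≡ 1598 (mod 2257)
4^2048 ≡ 1598^2 = 2553604 ≡ 937 (mod 2257)
2256 = 2048 + 128 + 64 + 16 in binary powers of 2.
So 4^2256 ≡ 937 · 571 · 1476 · 118 ≡ 1839 (mod 2257).
Since 1839 ≠ 1, base 4 is a Fermat witness: 2257 is composite.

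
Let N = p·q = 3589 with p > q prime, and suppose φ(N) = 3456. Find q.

37

φ(n) = (p−1)(q−1) = n − (p+q) + 1, so p + q = 3589 − 3456 + 1 = 134.
p and q are the roots of t² − 134t + 3589 = 0.
Discriminant: 134² − 4·3589 = 17956 − 14356 = 3600; √3600 = 60.
q = (134 − 60)/2 = 37, p = (134 + 60)/2 = 97.
Check: 37 · 97 = 3589.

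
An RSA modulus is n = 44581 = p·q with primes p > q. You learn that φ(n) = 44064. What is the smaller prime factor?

φ(n) = (p−1)(q−1) = n − (p+q) + 1, so p + q = 44581 − 44064 + 1 = 518.
p and q are the roots of t² − 518t + 44581 = 0.
Discriminant: 518² − 4·44581 = 268324 − 178324 = 90000; √90000 = 300.
q = (518 − 300)/2 = 109, p = (518 + 300)/2 = 409.
Check: 109 · 409 = 44581.

109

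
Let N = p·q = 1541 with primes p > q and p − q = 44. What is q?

Since p = q + 44, we have 1541 = q(q + 44), so q² + 44q − 1541 = 0.
Discriminant: 44² + 4·1541 = 1936 + 6164 = 8100; √8100 = 90.
q = (−44 + 90)/2 = 23, and p = q + 44 = 67.
Check: 23 · 67 = 1541.

23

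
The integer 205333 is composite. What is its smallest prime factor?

19

205333 is odd.
Digit sum 16, not divisible by 3.
Ends in 3: not divisible by 5.
7: 205333 = 7·29333 + 2
11: 205333 = 11·18666 + 7
13: 205333 = 13·15794 + 11
17: 205333 = 17·12078 + 7
19: 205333 = 19·10807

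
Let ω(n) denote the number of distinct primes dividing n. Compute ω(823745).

823745 = 5 · 164749
164749 = 13 · 12673
12673 = 19 · 667
667 = 23 · 29
823745 = 5 · 13 · 19 · 23 · 29, which has 5 distinct prime factors.

5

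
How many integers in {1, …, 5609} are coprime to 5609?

Factor: 5609 = 71 · 79.
φ(5609) = (71−1) · (79−1) = 70 · 78 = 5460.

5460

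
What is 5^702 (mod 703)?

628

5^1 ≡ 5 (mod 703)
5^2 ≡ 5^2 = 25 ≡ 25 (mod 703)
5^4 ≡ 25^2 = 625 ≡ 625 (mod 703)
5^8 ≡ 625^2 = 390625 ≡ 460 (mod 703)
5^16 ≡ 460^2 = 211600 ≡ 700 (mod 703)
5^32 ≡ 700^2 = 490000 ≡ 9 (mod 703)
5^64 ≡ 9^2 = 81 ≡ 81 (mod 703)
5^128 ≡ 81^2 = 6561 ≡ 234 (mod 703)
5^256 ≡ 234^2 = 54756 ≡ 625 (mod 703)
5^512 ≡ 625^2 = 390625 ≡ 460 (mod 703)
702 = 512 + 128 + 32 + 16 + 8 + 4 + 2 in binary powers of 2.
So 5^702 ≡ 460 · 234 · 9 · 700 · 460 · 625 · 25 ≡ 628 (mod 703).
Since 628 ≠ 1, base 5 is a Fermat witness: 703 is composite.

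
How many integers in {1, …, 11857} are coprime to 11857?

11620

Factor: 11857 = 71 · 167.
φ(11857) = (71−1) · (167−1) = 70 · 166 = 11620.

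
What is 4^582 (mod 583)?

4^1 ≡ 4 (mod 583)
4^2 ≡ 4^2 = 16 ≡ 16 (mod 583)
4^4 ≡ 16^2 = 256 ≡ 256 (mod 583)
4^8 ≡ 256^2 = 65536 ≡ 240 (mod 583)
4^16 ≡ 240^2 = 57600 ≡ 466 (mod 583)
4^32 ≡ 466^2 = 217156 ≡ 280 (mod 583)
4^64 ≡ 280^2 = 78400 ≡ 278 (mod 583)
4^128 ≡ 278^2 = 77284 ≡ 328 (mod 583)
4^256 ≡ 328^2 = 107584 ≡ 312 (mod 583)
4^512 ≡ 312^2 = 97344 ≡ 566 (mod 583)
582 = 512 + 64 + 4 + 2 in binary powers of 2.
So 4^582 ≡ 566 · 278 · 256 · 16 ≡ 236 (mod 583).
Since 236 ≠ 1, base 4 is a Fermat witness: 583 is composite.

236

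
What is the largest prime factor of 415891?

415891 = 7 · 59413
59413 = 19 · 3127
3127 = 53 · 59
59 is prime.
So 415891 = 7 · 19 · 53 · 59; the largest prime factor is 59.

59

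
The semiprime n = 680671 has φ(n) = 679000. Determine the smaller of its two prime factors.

φ(n) = (p−1)(q−1) = n − (p+q) + 1, so p + q = 680671 − 679000 + 1 = 1672.
p and q are the roots of t² − 1672t + 680671 = 0.
Discriminant: 1672² − 4·680671 = 2795584 − 2722684 = 72900; √72900 = 270.
q = (1672 − 270)/2 = 701, p = (1672 + 270)/2 = 971.
Check: 701 · 971 = 680671.

701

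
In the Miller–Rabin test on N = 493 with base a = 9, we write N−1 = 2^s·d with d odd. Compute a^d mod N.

457

493 − 1 = 492 = 2^2 · 123, so d = 123.
9^1 ≡ 9 (mod 493)
9^2 ≡ 9^2 = 81 ≡ 81 (mod 493)
9^4 ≡ 81^2 = 6561 ≡ 152 (mod 493)
9^8 ≡ 152^2 = 23104 ≡ 426 (mod 493)
9^16 ≡ 426^2 = 181476 ≡ 52 (mod 493)
9^32 ≡ 52^2 = 2704 ≡ 239 (mod 493)
9^64 ≡ 239^2 = 57121 ≡ 426 (mod 493)
123 = 64 + 32 + 16 + 8 + 2 + 1 in binary powers of 2.
So 9^123 ≡ 426 · 239 · 52 · 426 · 81 · 9 ≡ 457 (mod 493).
Squaring chain: 457 → 310; never reaches −1, so base 9 is a Miller–Rabin witness that 493 is composite.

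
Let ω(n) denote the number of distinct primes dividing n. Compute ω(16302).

5

16302 = 2 · 8151
8151 = 3 · 2717
2717 = 11 · 247
247 = 13 · 19
16302 = 2 · 3 · 11 · 13 · 19, which has 5 distinct prime factors.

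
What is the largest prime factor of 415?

83

415 = 5 · 83
83 is prime.
So 415 = 5 · 83; the largest prime factor is 83.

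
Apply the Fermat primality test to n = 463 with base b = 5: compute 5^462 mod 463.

1

5^1 ≡ 5 (mod 463)
5^2 ≡ 5^2 = 25 ≡ 25 (mod 463)
5^4 ≡ 25^2 = 625 ≡ 162 (mod 463)
5^8 ≡ 162^2 = 26244 ≡ 316 (mod 463)
5^16 ≡ 316^2 = 99856 ≡ 311 (mod 463)
5^32 ≡ 311^2 = 96721 ≡ 417 (mod 463)
5^64 ≡ 417^2 = 173889 ≡ 264 (mod 463)
5^128 ≡ 264^2 = 69696 ≡ 246 (mod 463)
5^256 ≡ 246^2 = 60516 ≡ 326 (mod 463)
462 = 256 + 128 + 64 + 8 + 4 + 2 in binary powers of 2.
So 5^462 ≡ 326 · 246 · 264 · 316 · 162 · 25 ≡ 1 (mod 463).
Since the result is 1, base 5 gives no evidence that 463 is composite.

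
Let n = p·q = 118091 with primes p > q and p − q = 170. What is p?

439

Since p = q + 170, we have 118091 = q(q + 170), so q² + 170q − 118091 = 0.
Discriminant: 170² + 4·118091 = 28900 + 472364 = 501264; √501264 = 708.
q = (−170 + 708)/2 = 269, and p = q + 170 = 439.
Check: 269 · 439 = 118091.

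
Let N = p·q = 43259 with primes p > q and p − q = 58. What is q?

181

Since p = q + 58, we have 43259 = q(q + 58), so q² + 58q − 43259 = 0.
Discriminant: 58² + 4·43259 = 3364 + 173036 = 176400; √176400 = 420.
q = (−58 + 420)/2 = 181, and p = q + 58 = 239.
Check: 181 · 239 = 43259.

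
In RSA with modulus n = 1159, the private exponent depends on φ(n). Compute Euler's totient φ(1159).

Factor: 1159 = 19 · 61.
φ(1159) = (19−1) · (61−1) = 18 · 60 = 1080.

1080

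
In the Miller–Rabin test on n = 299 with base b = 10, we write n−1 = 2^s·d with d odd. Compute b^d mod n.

17

299 − 1 = 298 = 2^1 · 149, so d = 149.
10^1 ≡ 10 (mod 299)
10^2 ≡ 10^2 = 100 ≡ 100 (mod 299)
10^4 ≡ 100^2 = 10000 ≡ 133 (mod 299)
10^8 ≡ 133^2 = 17689 ≡ 48 (mod 299)
10^16 ≡ 48^2 = 2304 ≡ 211 (mod 299)
10^32 ≡ 211^2 = 44521 ≡ 269 (mod 299)
10^64 ≡ 269^2 = 72361 ≡ 3 (mod 299)
10^128 ≡ 3^2 = 9 ≡ 9 (mod 299)
149 = 128 + 16 + 4 + 1 in binary powers of 2.
So 10^149 ≡ 9 · 211 · 133 · 10 ≡ 17 (mod 299).
Squaring chain: 17; never reaches −1, so base 10 is a Miller–Rabin witness that 299 is composite.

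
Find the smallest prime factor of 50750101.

83

50750101 is odd.
Digit sum 19, not divisible by 3.
Ends in 1: not divisible by 5.
7: 50750101 = 7·7250014 + 3
11: 50750101 = 11·4613645 + 6
13: 50750101 = 13·3903853 + 12
17: 50750101 = 17·2985300 + 1
19: 50750101 = 19·2671057 + 18
23: 50750101 = 23·2206526 + 3
29: 50750101 = 29·1750003 + 14
31: 50750101 = 31·1637100 + 1
37: 50750101 = 37·1371624 + 13
41: 50750101 = 41·1237807 + 14
43: 50750101 = 43·1180234 + 39
47: 50750101 = 47·1079789 + 18
53: 50750101 = 53·957549 + 4
59: 50750101 = 59·860171 + 12
61: 50750101 = 61·831968 + 53
67: 50750101 = 67·757464 + 13
71: 50750101 = 71·714790 + 11
73: 50750101 = 73·695206 + 63
79: 50750101 = 79·642406 + 27
83: 50750101 = 83·611447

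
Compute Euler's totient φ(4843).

Factor: 4843 = 29 · 167.
φ(4843) = (29−1) · (167−1) = 28 · 166 = 4648.

4648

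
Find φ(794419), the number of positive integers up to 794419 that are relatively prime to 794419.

Factor: 794419 = 67 · 71 · 167.
φ(794419) = (67−1) · (71−1) · (167−1) = 66 · 70 · 166 = 766920.

766920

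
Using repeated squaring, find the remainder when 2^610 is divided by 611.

2^1 ≡ 2 (mod 611)
2^2 ≡ 2^2 = 4 ≡ 4 (mod 611)
2^4 ≡ 4^2 = 16 ≡ 16 (mod 611)
2^8 ≡ 16^2 = 256 ≡ 256 (mod 611)
2^16 ≡ 256^2 = 65536 ≡ 159 (mod 611)
2^32 ≡ 159^2 = 25281 ≡ 230 (mod 611)
2^64 ≡ 230^2 = 52900 ≡ 354 (mod 611)
2^128 ≡ 354^2 = 125316 ≡ 61 (mod 611)
2^256 ≡ 61^2 = 3721 ≡ 55 (mod 611)
2^512 ≡ 55^2 = 3025 ≡ 581 (mod 611)
610 = 512 + 64 + 32 + 2 in binary powers of 2.
So 2^610 ≡ 581 · 354 · 230 · 4 ≡ 101 (mod 611).
Since 101 ≠ 1, base 2 is a Fermat witness: 611 is composite.

101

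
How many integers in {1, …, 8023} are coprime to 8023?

7840

Factor: 8023 = 71 · 113.
φ(8023) = (71−1) · (113−1) = 70 · 112 = 7840.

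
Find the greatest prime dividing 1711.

59

1711 = 29 · 59
59 is prime.
So 1711 = 29 · 59; the largest prime factor is 59.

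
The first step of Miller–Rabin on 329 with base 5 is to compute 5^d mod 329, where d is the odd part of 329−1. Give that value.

45

329 − 1 = 328 = 2^3 · 41, so d = 41.
5^1 ≡ 5 (mod 329)
5^2 ≡ 5^2 = 25 ≡ 25 (mod 329)
5^4 ≡ 25^2 = 625 ≡ 296 (mod 329)
5^8 ≡ 296^2 = 87616 ≡ 102 (mod 329)
5^16 ≡ 102^2 = 10404 ≡ 205 (mod 329)
5^32 ≡ 205^2 = 42025 ≡ 242 (mod 329)
41 = 32 + 8 + 1 in binary powers of 2.
So 5^41 ≡ 242 · 102 · 5 ≡ 45 (mod 329).
Squaring chain: 45 → 51 → 298; never reaches −1, so base 5 is a Miller–Rabin witness that 329 is composite.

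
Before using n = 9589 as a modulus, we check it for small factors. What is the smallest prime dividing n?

43

9589 is odd.
Digit sum 31, not divisible by 3.
Ends in 9: not divisible by 5.
7: 9589 = 7·1369 + 6
11: 9589 = 11·871 + 8
13: 9589 = 13·737 + 8
17: 9589 = 17·564 + 1
19: 9589 = 19·504 + 13
23: 9589 = 23·416 + 21
29: 9589 = 29·330 + 19
31: 9589 = 31·309 + 10
37: 9589 = 37·259 + 6
41: 9589 = 41·233 + 36
43: 9589 = 43·223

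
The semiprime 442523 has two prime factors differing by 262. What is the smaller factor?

Since p = q + 262, we have 442523 = q(q + 262), so q² + 262q − 442523 = 0.
Discriminant: 262² + 4·442523 = 68644 + 1770092 = 1838736; √1838736 = 1356.
q = (−262 + 1356)/2 = 547, and p = q + 262 = 809.
Check: 547 · 809 = 442523.

547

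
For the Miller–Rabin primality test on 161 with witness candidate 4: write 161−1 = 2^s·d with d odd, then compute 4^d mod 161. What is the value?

161 − 1 = 160 = 2^5 · 5, so d = 5.
4^1 ≡ 4 (mod 161)
4^2 ≡ 4^2 = 16 ≡ 16 (mod 161)
4^4 ≡ 16^2 = 256 ≡ 95 (mod 161)
5 = 4 + 1 in binary powers of 2.
So 4^5 ≡ 95 · 4 ≡ 58 (mod 161).
Squaring chain: 58 → 144 → 128 → 123 → 156; never reaches −1, so base 4 is a Miller–Rabin witness that 161 is composite.

58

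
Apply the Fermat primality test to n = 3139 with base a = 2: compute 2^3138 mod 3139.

2^1 ≡ 2 (mod 3139)
2^2 ≡ 2^2 = 4 ≡ 4 (mod 3139)
2^4 ≡ 4^2 = 16 ≡ 16 (mod 3139)
2^8 ≡ 16^2 = 256 ≡ 256 (mod 3139)
2^16 ≡ 256^2 = 65536 ≡ 2756 (mod 3139)
2^32 ≡ 2756^2 = 7595536 ≡ 2295 (mod 3139)
2^64 ≡ 2295^2 = 5267025 ≡ 2922 (mod 3139)
2^128 ≡ 2922^2 = 8538084 ≡ 4 (mod 3139)
2^256 ≡ 4^2 = 16 ≡ 16 (mod 3139)
2^512 ≡ 16^2 = 256 ≡ 256 (mod 3139)
2^1024 ≡ 256^2 = 65536 ≡ 2756 (mod 3139)
2^2048 ≡ 2756^2 = 7595536 ≡ 2295 (mod 3139)
3138 = 2048 + 1024 + 64 + 2 in binary powers of 2.
So 2^3138 ≡ 2295 · 2756 · 2922 · 4 ≡ 3057 (mod 3139).
Since 3057 ≠ 1, base 2 is a Fermat witness: 3139 is composite.

3057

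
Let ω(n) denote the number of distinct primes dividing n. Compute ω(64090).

5

64090 = 2 · 32045
32045 = 5 · 6409
6409 = 13 · 493
493 = 17 · 29
64090 = 2 · 5 · 13 · 17 · 29, which has 5 distinct prime factors.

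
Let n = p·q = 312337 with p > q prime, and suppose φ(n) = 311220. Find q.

φ(n) = (p−1)(q−1) = n − (p+q) + 1, so p + q = 312337 − 311220 + 1 = 1118.
p and q are the roots of t² − 1118t + 312337 = 0.
Discriminant: 1118² − 4·312337 = 1249924 − 1249348 = 576; √576 = 24.
q = (1118 − 24)/2 = 547, p = (1118 + 24)/2 = 571.
Check: 547 · 571 = 312337.

547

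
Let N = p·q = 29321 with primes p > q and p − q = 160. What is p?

269

Since p = q + 160, we have 29321 = q(q + 160), so q² + 160q − 29321 = 0.
Discriminant: 160² + 4·29321 = 25600 + 117284 = 142884; √142884 = 378.
q = (−160 + 378)/2 = 109, and p = q + 160 = 269.
Check: 109 · 269 = 29321.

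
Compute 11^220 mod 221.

81

11^1 ≡ 11 (mod 221)
11^2 ≡ 11^2 = 121 ≡ 121 (mod 221)
11^4 ≡ 121^2 = 14641 ≡ 55 (mod 221)
11^8 ≡ 55^2 = 3025 ≡ 152 (mod 221)
11^16 ≡ 152^2 = 23104 ≡ 120 (mod 221)
11^32 ≡ 120^2 = 14400 ≡ 35 (mod 221)
11^64 ≡ 35^2 = 1225 ≡ 120 (mod 221)
11^128 ≡ 120^2 = 14400 ≡ 35 (mod 221)
220 = 128 + 64 + 16 + 8 + 4 in binary powers of 2.
So 11^220 ≡ 35 · 120 · 120 · 152 · 55 ≡ 81 (mod 221).
Since 81 ≠ 1, base 11 is a Fermat witness: 221 is composite.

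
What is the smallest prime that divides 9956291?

79

9956291 is odd.
Digit sum 41, not divisible by 3.
Ends in 1: not divisible by 5.
7: 9956291 = 7·1422327 + 2
11: 9956291 = 11·905117 + 4
13: 9956291 = 13·765868 + 7
17: 9956291 = 17·585664 + 3
19: 9956291 = 19·524015 + 6
23: 9956291 = 23·432882 + 5
29: 9956291 = 29·343320 + 11
31: 9956291 = 31·321170 + 21
37: 9956291 = 37·269088 + 35
41: 9956291 = 41·242836 + 15
43: 9956291 = 43·231541 + 28
47: 9956291 = 47·211835 + 46
53: 9956291 = 53·187854 + 29
59: 9956291 = 59·168750 + 41
61: 9956291 = 61·163217 + 54
67: 9956291 = 67·148601 + 24
71: 9956291 = 71·140229 + 32
73: 9956291 = 73·136387 + 40
79: 9956291 = 79·126029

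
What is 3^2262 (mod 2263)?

3^1 ≡ 3 (mod 2263)
3^2 ≡ 3^2 = 9 ≡ 9 (mod 2263)
3^4 ≡ 9^2 = 81 ≡ 81 (mod 2263)
3^8 ≡ 81^2 = 6561 ≡ 2035 (mod 2263)
3^16 ≡ 2035^2 = 4141225 ≡ 2198 (mod 2263)
3^32 ≡ 2198^2 = 4831204 ≡ 1962 (mod 2263)
3^64 ≡ 1962^2 = 3849444 ≡ 81 (mod 2263)
3^128 ≡ 81^2 = 6561 ≡ 2035 (mod 2263)
3^256 ≡ 2035^2 = 4141225 ≡ 2198 (mod 2263)
3^512 ≡ 2198^2 = 4831204 ≡ 1962 (mod 2263)
3^1024 ≡ 1962^2 = 3849444 ≡ 81 (mod 2263)
3^2048 ≡ 81^2 = 6561 ≡ 2035 (mod 2263)
2262 = 2048 + 128 + 64 + 16 + 4 + 2 in binary powers of 2.
So 3^2262 ≡ 2035 · 2035 · 81 · 2198 · 81 · 9 ≡ 2116 (mod 2263).
Since 2116 ≠ 1, base 3 is a Fermat witness: 2263 is composite.

2116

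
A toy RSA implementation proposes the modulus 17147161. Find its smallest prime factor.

17147161 is odd.
Digit sum 28, not divisible by 3.
Ends in 1: not divisible by 5.
7: 17147161 = 7·2449594 + 3
11: 17147161 = 11·1558832 + 9
13: 17147161 = 13·1319012 + 5
17: 17147161 = 17·1008656 + 9
19: 17147161 = 19·902482 + 3
23: 17147161 = 23·745528 + 17
29: 17147161 = 29·591281 + 12
31: 17147161 = 31·553134 + 7
37: 17147161 = 37·463436 + 29
41: 17147161 = 41·418223 + 18
43: 17147161 = 43·398771 + 8
47: 17147161 = 47·364833 + 10
53: 17147161 = 53·323531 + 18
59: 17147161 = 59·290629 + 50
61: 17147161 = 61·281101

61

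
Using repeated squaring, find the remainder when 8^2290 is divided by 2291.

8^1 ≡ 8 (mod 2291)
8^2 ≡ 8^2 = 64 ≡ 64 (mod 2291)
8^4 ≡ 64^2 = 4096 ≡ 1805 (mod 2291)
8^8 ≡ 1805^2 = 3258025 ≡ 223 (mod 2291)
8^16 ≡ 223^2 = 49729 ≡ 1618 (mod 2291)
8^32 ≡ 1618^2 = 2617924 ≡ 1602 (mod 2291)
8^64 ≡ 1602^2 = 2566404 ≡ 484 (mod 2291)
8^128 ≡ 484^2 = 234256 ≡ 574 (mod 2291)
8^256 ≡ 574^2 = 329476 ≡ 1863 (mod 2291)
8^512 ≡ 1863^2 = 3470769 ≡ 2195 (mod 2291)
8^1024 ≡ 2195^2 = 4818025 ≡ 52 (mod 2291)
8^2048 ≡ 52^2 = 2704 ≡ 413 (mod 2291)
2290 = 2048 + 128 + 64 + 32 + 16 + 2 in binary powers of 2.
So 8^2290 ≡ 413 · 574 · 484 · 1602 · 1618 · 64 ≡ 2039 (mod 2291).
Since 2039 ≠ 1, base 8 is a Fermat witness: 2291 is composite.

2039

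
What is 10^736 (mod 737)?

23

10^1 ≡ 10 (mod 737)
10^2 ≡ 10^2 = 100 ≡ 100 (mod 737)
10^4 ≡ 100^2 = 10000 ≡ 419 (mod 737)
10^8 ≡ 419^2 = 175561 ≡ 155 (mod 737)
10^16 ≡ 155^2 = 24025 ≡ 441 (mod 737)
10^32 ≡ 441^2 = 194481 ≡ 650 (mod 737)
10^64 ≡ 650^2 = 422500 ≡ 199 (mod 737)
10^128 ≡ 199^2 = 39601 ≡ 540 (mod 737)
10^256 ≡ 540^2 = 291600 ≡ 485 (mod 737)
10^512 ≡ 485^2 = 235225 ≡ 122 (mod 737)
736 = 512 + 128 + 64 + 32 in binary powers of 2.
So 10^736 ≡ 122 · 540 · 199 · 650 ≡ 23 (mod 737).
Since 23 ≠ 1, base 10 is a Fermat witness: 737 is composite.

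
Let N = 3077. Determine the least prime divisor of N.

3077 is odd.
Digit sum 17, not divisible by 3.
Ends in 7: not divisible by 5.
7: 3077 = 7·439 + 4
11: 3077 = 11·279 + 8
13: 3077 = 13·236 + 9
17: 3077 = 17·181

17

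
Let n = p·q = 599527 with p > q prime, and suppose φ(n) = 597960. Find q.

661

φ(n) = (p−1)(q−1) = n − (p+q) + 1, so p + q = 599527 − 597960 + 1 = 1568.
p and q are the roots of t² − 1568t + 599527 = 0.
Discriminant: 1568² − 4·599527 = 2458624 − 2398108 = 60516; √60516 = 246.
q = (1568 − 246)/2 = 661, p = (1568 + 246)/2 = 907.
Check: 661 · 907 = 599527.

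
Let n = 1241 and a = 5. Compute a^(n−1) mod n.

5^1 ≡ 5 (mod 1241)
5^2 ≡ 5^2 = 25 ≡ 25 (mod 1241)
5^4 ≡ 25^2 = 625 ≡ 625 (mod 1241)
5^8 ≡ 625^2 = 390625 ≡ 951 (mod 1241)
5^16 ≡ 951^2 = 904401 ≡ 953 (mod 1241)
5^32 ≡ 953^2 = 908209 ≡ 1038 (mod 1241)
5^64 ≡ 1038^2 = 1077444 ≡ 256 (mod 1241)
5^128 ≡ 256^2 = 65536 ≡ 1004 (mod 1241)
5^256 ≡ 1004^2 = 1008016 ≡ 324 (mod 1241)
5^512 ≡ 324^2 = 104976 ≡ 732 (mod 1241)
5^1024 ≡ 732^2 = 535824 ≡ 953 (mod 1241)
1240 = 1024 + 128 + 64 + 16 + 8 in binary powers of 2.
So 5^1240 ≡ 953 · 1004 · 256 · 953 · 951 ≡ 1172 (mod 1241).
Since 1172 ≠ 1, base 5 is a Fermat witness: 1241 is composite.

1172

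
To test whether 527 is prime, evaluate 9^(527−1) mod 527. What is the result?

412

9^1 ≡ 9 (mod 527)
9^2 ≡ 9^2 = 81 ≡ 81 (mod 527)
9^4 ≡ 81^2 = 6561 ≡ 237 (mod 527)
9^8 ≡ 237^2 = 56169 ≡ 307 (mod 527)
9^16 ≡ 307^2 = 94249 ≡ 443 (mod 527)
9^32 ≡ 443^2 = 196249 ≡ 205 (mod 527)
9^64 ≡ 205^2 = 42025 ≡ 392 (mod 527)
9^128 ≡ 392^2 = 153664 ≡ 307 (mod 527)
9^256 ≡ 307^2 = 94249 ≡ 443 (mod 527)
9^512 ≡ 443^2 = 196249 ≡ 205 (mod 527)
526 = 512 + 8 + 4 + 2 in binary powers of 2.
So 9^526 ≡ 205 · 307 · 237 · 81 ≡ 412 (mod 527).
Since 412 ≠ 1, base 9 is a Fermat witness: 527 is composite.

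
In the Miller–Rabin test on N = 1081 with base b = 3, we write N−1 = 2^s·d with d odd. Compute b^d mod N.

947

1081 − 1 = 1080 = 2^3 · 135, so d = 135.
3^1 ≡ 3 (mod 1081)
3^2 ≡ 3^2 = 9 ≡ 9 (mod 1081)
3^4 ≡ 9^2 = 81 ≡ 81 (mod 1081)
3^8 ≡ 81^2 = 6561 ≡ 75 (mod 1081)
3^16 ≡ 75^2 = 5625 ≡ 220 (mod 1081)
3^32 ≡ 220^2 = 48400 ≡ 836 (mod 1081)
3^64 ≡ 836^2 = 698896 ≡ 570 (mod 1081)
3^128 ≡ 570^2 = 324900 ≡ 600 (mod 1081)
135 = 128 + 4 + 2 + 1 in binary powers of 2.
So 3^135 ≡ 600 · 81 · 9 · 3 ≡ 947 (mod 1081).
Squaring chain: 947 → 660 → 1038; never reaches −1, so base 3 is a Miller–Rabin witness that 1081 is composite.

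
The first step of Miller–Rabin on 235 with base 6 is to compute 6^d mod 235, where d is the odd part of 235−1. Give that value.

235 − 1 = 234 = 2^1 · 117, so d = 117.
6^1 ≡ 6 (mod 235)
6^2 ≡ 6^2 = 36 ≡ 36 (mod 235)
6^4 ≡ 36^2 = 1296 ≡ 121 (mod 235)
6^8 ≡ 121^2 = 14641 ≡ 71 (mod 235)
6^16 ≡ 71^2 = 5041 ≡ 106 (mod 235)
6^32 ≡ 106^2 = 11236 ≡ 191 (mod 235)
6^64 ≡ 191^2 = 36481 ≡ 56 (mod 235)
117 = 64 + 32 + 16 + 4 + 1 in binary powers of 2.
So 6^117 ≡ 56 · 191 · 106 · 121 · 6 ≡ 36 (mod 235).
Squaring chain: 36; never reaches −1, so base 6 is a Miller–Rabin witness that 235 is composite.

36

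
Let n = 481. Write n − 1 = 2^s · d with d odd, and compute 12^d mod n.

481 − 1 = 480 = 2^5 · 15, so d = 15.
12^1 ≡ 12 (mod 481)
12^2 ≡ 12^2 = 144 ≡ 144 (mod 481)
12^4 ≡ 144^2 = 20736 ≡ 53 (mod 481)
12^8 ≡ 53^2 = 2809 ≡ 404 (mod 481)
15 = 8 + 4 + 2 + 1 in binary powers of 2.
So 12^15 ≡ 404 · 53 · 144 · 12 ≡ 454 (mod 481).
Squaring chain: 454 → 248 → 417 → 248 → 417; never reaches −1, so base 12 is a Miller–Rabin witness that 481 is composite.

454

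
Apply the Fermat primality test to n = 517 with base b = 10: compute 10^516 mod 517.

397

10^1 ≡ 10 (mod 517)
10^2 ≡ 10^2 = 100 ≡ 100 (mod 517)
10^4 ≡ 100^2 = 10000 ≡ 177 (mod 517)
10^8 ≡ 177^2 = 31329 ≡ 309 (mod 517)
10^16 ≡ 309^2 = 95481 ≡ 353 (mod 517)
10^32 ≡ 353^2 = 124609 ≡ 12 (mod 517)
10^64 ≡ 12^2 = 144 ≡ 144 (mod 517)
10^128 ≡ 144^2 = 20736 ≡ 56 (mod 517)
10^256 ≡ 56^2 = 3136 ≡ 34 (mod 517)
10^512 ≡ 34^2 = 1156 ≡ 122 (mod 517)
516 = 512 + 4 in binary powers of 2.
So 10^516 ≡ 122 · 177 ≡ 397 (mod 517).
Since 397 ≠ 1, base 10 is a Fermat witness: 517 is composite.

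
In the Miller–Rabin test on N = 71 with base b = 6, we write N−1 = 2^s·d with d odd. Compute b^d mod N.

1

71 − 1 = 70 = 2^1 · 35, so d = 35.
6^1 ≡ 6 (mod 71)
6^2 ≡ 6^2 = 36 ≡ 36 (mod 71)
6^4 ≡ 36^2 = 1296 ≡ 18 (mod 71)
6^8 ≡ 18^2 = 324 ≡ 40 (mod 71)
6^16 ≡ 40^2 = 1600 ≡ 38 (mod 71)
6^32 ≡ 38^2 = 1444 ≡ 24 (mod 71)
35 = 32 + 2 + 1 in binary powers of 2.
So 6^35 ≡ 24 · 36 · 6 ≡ 1 (mod 71).
Since 6^d ≡ 1 (mod 71), base 6 does not prove 71 composite.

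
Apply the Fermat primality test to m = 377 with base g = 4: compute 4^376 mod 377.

4^1 ≡ 4 (mod 377)
4^2 ≡ 4^2 = 16 ≡ 16 (mod 377)
4^4 ≡ 16^2 = 256 ≡ 256 (mod 377)
4^8 ≡ 256^2 = 65536 ≡ 315 (mod 377)
4^16 ≡ 315^2 = 99225 ≡ 74 (mod 377)
4^32 ≡ 74^2 = 5476 ≡ 198 (mod 377)
4^64 ≡ 198^2 = 39204 ≡ 373 (mod 377)
4^128 ≡ 373^2 = 139129 ≡ 16 (mod 377)
4^256 ≡ 16^2 = 256 ≡ 256 (mod 377)
376 = 256 + 64 + 32 + 16 + 8 in binary powers of 2.
So 4^376 ≡ 256 · 373 · 198 · 74 · 315 ≡ 165 (mod 377).
Since 165 ≠ 1, base 4 is a Fermat witness: 377 is composite.

165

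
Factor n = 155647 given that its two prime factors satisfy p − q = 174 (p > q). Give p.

Since p = q + 174, we have 155647 = q(q + 174), so q² + 174q − 155647 = 0.
Discriminant: 174² + 4·155647 = 30276 + 622588 = 652864; √652864 = 808.
q = (−174 + 808)/2 = 317, and p = q + 174 = 491.
Check: 317 · 491 = 155647.

491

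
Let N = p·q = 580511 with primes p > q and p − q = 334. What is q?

Since p = q + 334, we have 580511 = q(q + 334), so q² + 334q − 580511 = 0.
Discriminant: 334² + 4·580511 = 111556 + 2322044 = 2433600; √2433600 = 1560.
q = (−334 + 1560)/2 = 613, and p = q + 334 = 947.
Check: 613 · 947 = 580511.

613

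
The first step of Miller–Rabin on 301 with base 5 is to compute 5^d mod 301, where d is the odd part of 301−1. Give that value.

174

301 − 1 = 300 = 2^2 · 75, so d = 75.
5^1 ≡ 5 (mod 301)
5^2 ≡ 5^2 = 25 ≡ 25 (mod 301)
5^4 ≡ 25^2 = 625 ≡ 23 (mod 301)
5^8 ≡ 23^2 = 529 ≡ 228 (mod 301)
5^16 ≡ 228^2 = 51984 ≡ 212 (mod 301)
5^32 ≡ 212^2 = 44944 ≡ 95 (mod 301)
5^64 ≡ 95^2 = 9025 ≡ 296 (mod 301)
75 = 64 + 8 + 2 + 1 in binary powers of 2.
So 5^75 ≡ 296 · 228 · 25 · 5 ≡ 174 (mod 301).
Squaring chain: 174 → 176; never reaches −1, so base 5 is a Miller–Rabin witness that 301 is composite.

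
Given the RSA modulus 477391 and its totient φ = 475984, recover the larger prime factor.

839

φ(n) = (p−1)(q−1) = n − (p+q) + 1, so p + q = 477391 − 475984 + 1 = 1408.
p and q are the roots of t² − 1408t + 477391 = 0.
Discriminant: 1408² − 4·477391 = 1982464 − 1909564 = 72900; √72900 = 270.
q = (1408 − 270)/2 = 569, p = (1408 + 270)/2 = 839.
Check: 569 · 839 = 477391.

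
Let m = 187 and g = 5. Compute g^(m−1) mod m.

60

5^1 ≡ 5 (mod 187)
5^2 ≡ 5^2 = 25 ≡ 25 (mod 187)
5^4 ≡ 25^2 = 625 ≡ 64 (mod 187)
5^8 ≡ 64^2 = 4096 ≡ 169 (mod 187)
5^16 ≡ 169^2 = 28561 ≡ 137 (mod 187)
5^32 ≡ 137^2 = 18769 ≡ 69 (mod 187)
5^64 ≡ 69^2 = 4761 ≡ 86 (mod 187)
5^128 ≡ 86^2 = 7396 ≡ 103 (mod 187)
186 = 128 + 32 + 16 + 8 + 2 in binary powers of 2.
So 5^186 ≡ 103 · 69 · 137 · 169 · 25 ≡ 60 (mod 187).
Since 60 ≠ 1, base 5 is a Fermat witness: 187 is composite.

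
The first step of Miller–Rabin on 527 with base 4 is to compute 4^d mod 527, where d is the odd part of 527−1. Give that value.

527 − 1 = 526 = 2^1 · 263, so d = 263.
4^1 ≡ 4 (mod 527)
4^2 ≡ 4^2 = 16 ≡ 16 (mod 527)
4^4 ≡ 16^2 = 256 ≡ 256 (mod 527)
4^8 ≡ 256^2 = 65536 ≡ 188 (mod 527)
4^16 ≡ 188^2 = 35344 ≡ 35 (mod 527)
4^32 ≡ 35^2 = 1225 ≡ 171 (mod 527)
4^64 ≡ 171^2 = 29241 ≡ 256 (mod 527)
4^128 ≡ 256^2 = 65536 ≡ 188 (mod 527)
4^256 ≡ 188^2 = 35344 ≡ 35 (mod 527)
263 = 256 + 4 + 2 + 1 in binary powers of 2.
So 4^263 ≡ 35 · 256 · 16 · 4 ≡ 64 (mod 527).
Squaring chain: 64; never reaches −1, so base 4 is a Miller–Rabin witness that 527 is composite.

64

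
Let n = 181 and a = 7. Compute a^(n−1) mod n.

1

7^1 ≡ 7 (mod 181)
7^2 ≡ 7^2 = 49 ≡ 49 (mod 181)
7^4 ≡ 49^2 = 2401 ≡ 48 (mod 181)
7^8 ≡ 48^2 = 2304 ≡ 132 (mod 181)
7^16 ≡ 132^2 = 17424 ≡ 48 (mod 181)
7^32 ≡ 48^2 = 2304 ≡ 132 (mod 181)
7^64 ≡ 132^2 = 17424 ≡ 48 (mod 181)
7^128 ≡ 48^2 = 2304 ≡ 132 (mod 181)
180 = 128 + 32 + 16 + 4 in binary powers of 2.
So 7^180 ≡ 132 · 132 · 48 · 48 ≡ 1 (mod 181).
Since the result is 1, base 7 gives no evidence that 181 is composite.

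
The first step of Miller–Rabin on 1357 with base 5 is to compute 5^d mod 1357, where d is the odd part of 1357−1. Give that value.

724

1357 − 1 = 1356 = 2^2 · 339, so d = 339.
5^1 ≡ 5 (mod 1357)
5^2 ≡ 5^2 = 25 ≡ 25 (mod 1357)
5^4 ≡ 25^2 = 625 ≡ 625 (mod 1357)
5^8 ≡ 625^2 = 390625 ≡ 1166 (mod 1357)
5^16 ≡ 1166^2 = 1359556 ≡ 1199 (mod 1357)
5^32 ≡ 1199^2 = 1437601 ≡ 538 (mod 1357)
5^64 ≡ 538^2 = 289444 ≡ 403 (mod 1357)
5^128 ≡ 403^2 = 162409 ≡ 926 (mod 1357)
5^256 ≡ 926^2 = 857476 ≡ 1209 (mod 1357)
339 = 256 + 64 + 16 + 2 + 1 in binary powers of 2.
So 5^339 ≡ 1209 · 403 · 1199 · 25 · 5 ≡ 724 (mod 1357).
Squaring chain: 724 → 374; never reaches −1, so base 5 is a Miller–Rabin witness that 1357 is composite.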